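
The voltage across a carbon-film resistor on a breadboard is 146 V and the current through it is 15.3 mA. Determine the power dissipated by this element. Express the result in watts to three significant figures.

2.23 W

Both the voltage across and the current through the element are known, so P = V I applies directly.
P = 146 V × 0.01530 A = 2.234 W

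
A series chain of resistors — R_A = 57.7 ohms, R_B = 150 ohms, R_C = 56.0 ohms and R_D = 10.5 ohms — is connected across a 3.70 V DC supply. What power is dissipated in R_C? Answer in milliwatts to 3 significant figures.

Every series element carries the same I. Get I from the total resistance, then P = I² × R_C.
R_total = 57.7 + 150 + 56.0 + 10.5 = 274.2 Ω
I = V / R_total = 3.70 / 274.2 = 0.01349 A
P_R_C = I² × R_C = (0.01349)² × 56.0 = 0.01020 W

10.2 mW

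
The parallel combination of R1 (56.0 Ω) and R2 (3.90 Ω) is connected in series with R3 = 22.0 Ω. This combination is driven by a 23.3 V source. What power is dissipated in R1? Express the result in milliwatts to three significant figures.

Combine R1 and R2 into their parallel equivalent first, reducing the network to two series resistors.
R_p = (56.0×3.90)/(56.0+3.90) = 3.646 Ω
R_total = R_p + 22.0 = 3.646 + 22.0 = 25.65 Ω
I = V / R_total = 23.3 / 25.65 = 0.9085 A
Voltage across the parallel pair: V_p = I × R_p = 0.9085 × 3.646 = 3.313 V
Use P = V²/R for R1 with V = V_p.
P_R1 = (3.313)² / 56.0 = 0.1959 W

196 mW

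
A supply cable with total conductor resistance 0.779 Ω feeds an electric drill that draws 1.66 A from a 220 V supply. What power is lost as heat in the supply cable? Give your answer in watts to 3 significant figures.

Only the current and the line resistance are needed for the I²R loss.
The supply cable carries the full 1.66 A.
P_line = I² R_line = (1.660)² × 0.779 = 2.147 W

2.15 W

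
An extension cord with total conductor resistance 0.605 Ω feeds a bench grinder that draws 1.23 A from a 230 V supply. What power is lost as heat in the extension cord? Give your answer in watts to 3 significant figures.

0.915 W

The extension cord and load are in series, so the same current flows in both; the loss is I²R_line.
The extension cord carries the full 1.23 A.
P_line = I² R_line = (1.230)² × 0.605 = 0.9153 W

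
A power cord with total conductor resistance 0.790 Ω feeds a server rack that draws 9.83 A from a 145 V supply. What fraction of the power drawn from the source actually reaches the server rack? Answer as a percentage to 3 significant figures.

The power cord carries the full 9.83 A.
P_line = I² R_line = (9.830)² × 0.790 = 76.34 W
P_source = V I = 145 × 9.830 = 1425 W; P_load = 1349 W
η = P_load / P_source = 1349 / 1425 = 0.9464

94.6 %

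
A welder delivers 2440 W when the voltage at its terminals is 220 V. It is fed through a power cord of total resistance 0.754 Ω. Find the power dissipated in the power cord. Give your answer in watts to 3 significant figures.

92.7 W

Only the current and the line resistance are needed for the I²R loss.
I = P / V = 2440 / 220 = 11.09 A through the power cord.
P_line = I² R_line = (11.09)² × 0.754 = 92.75 W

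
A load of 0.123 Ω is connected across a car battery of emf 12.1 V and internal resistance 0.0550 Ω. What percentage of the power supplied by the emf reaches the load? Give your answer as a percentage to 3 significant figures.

69.1 %

The source delivers εI, of which I²R reaches the load and I²r is lost; since I is common, η = R/(R+r).
η = R / (R + r) = 0.123 / (0.123 + 0.0550) = 0.6910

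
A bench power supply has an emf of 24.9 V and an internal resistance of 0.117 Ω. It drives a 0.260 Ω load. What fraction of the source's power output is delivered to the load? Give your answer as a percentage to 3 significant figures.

69.0 %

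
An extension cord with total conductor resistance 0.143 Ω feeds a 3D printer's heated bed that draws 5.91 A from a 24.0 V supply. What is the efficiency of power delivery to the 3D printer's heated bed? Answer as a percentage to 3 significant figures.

The extension cord carries the full 5.91 A.
P_line = I² R_line = (5.910)² × 0.143 = 4.995 W
P_source = V I = 24.0 × 5.910 = 141.8 W; P_load = 136.8 W
η = P_load / P_source = 136.8 / 141.8 = 0.9648

96.5 %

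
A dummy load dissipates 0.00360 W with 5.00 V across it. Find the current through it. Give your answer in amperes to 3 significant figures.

0.000720 A

Rearranging the power relation for the two known quantities gives I = P / V.
I = 0.00360 / 5.00 = 0.0007200 A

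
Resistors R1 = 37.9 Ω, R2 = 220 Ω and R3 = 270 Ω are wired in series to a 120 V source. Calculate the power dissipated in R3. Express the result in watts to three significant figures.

Every series element carries the same I. Get I from the total resistance, then P = I² × R3.
R_total = 37.9 + 220 + 270 = 527.9 Ω
I = V / R_total = 120 / 527.9 = 0.2273 A
P_R3 = I² × R3 = (0.2273)² × 270 = 13.95 W

14.0 W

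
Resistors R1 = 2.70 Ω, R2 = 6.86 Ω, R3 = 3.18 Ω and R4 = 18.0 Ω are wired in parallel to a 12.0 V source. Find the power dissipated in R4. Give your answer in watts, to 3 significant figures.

Each parallel branch sees the full supply voltage, so P = V²/R applies directly to the target branch.
P_R4 = V² / R4 = (12.0)² / 18.0 Ω = 8.000 W

8.00 W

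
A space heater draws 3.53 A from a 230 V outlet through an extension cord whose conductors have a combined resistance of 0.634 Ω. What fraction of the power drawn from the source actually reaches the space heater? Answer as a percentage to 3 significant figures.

99.0 %

The extension cord carries the full 3.53 A.
P_line = I² R_line = (3.530)² × 0.634 = 7.900 W
P_source = V I = 230 × 3.530 = 811.9 W; P_load = 804.0 W
η = P_load / P_source = 804.0 / 811.9 = 0.9903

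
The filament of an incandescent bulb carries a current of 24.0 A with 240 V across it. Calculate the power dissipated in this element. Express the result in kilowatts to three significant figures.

Since both terminal voltage and current are stated, P = V I gives the power in one step.
P = 240 V × 24.00 A = 5760 W

5.76 kW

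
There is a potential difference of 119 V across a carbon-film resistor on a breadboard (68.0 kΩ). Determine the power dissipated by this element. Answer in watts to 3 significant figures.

0.208 W

V and R are stated; P = V²/R avoids computing the current.
P = (119 V)² / 68000 Ω = 0.2082 W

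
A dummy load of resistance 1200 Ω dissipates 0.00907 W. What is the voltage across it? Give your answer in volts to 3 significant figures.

From P = V I = I²R = V²/R, with the two given quantities we get V = √(P R).
V = √(0.00907 × 1200) = 3.299 V

3.30 V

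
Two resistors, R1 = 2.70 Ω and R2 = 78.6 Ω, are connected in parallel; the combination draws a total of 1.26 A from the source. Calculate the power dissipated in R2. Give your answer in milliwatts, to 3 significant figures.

Parallel branches share V, not I — compute V via R_eq, then use V²/R for the target branch.
1/R_eq = 1/2.70 + 1/78.6 ⇒ R_eq = 2.610 Ω
V = I_total × R_eq = 1.260 × 2.610 = 3.289 V
P_R2 = V² / R2 = (3.289)² / 78.6 = 0.1376 W

138 mW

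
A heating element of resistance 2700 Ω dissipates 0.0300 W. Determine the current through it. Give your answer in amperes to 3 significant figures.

0.00333 A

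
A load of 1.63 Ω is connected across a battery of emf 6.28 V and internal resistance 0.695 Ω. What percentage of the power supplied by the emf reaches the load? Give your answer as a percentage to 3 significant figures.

70.1 %

The source delivers εI, of which I²R reaches the load and I²r is lost; since I is common, η = R/(R+r).
η = R / (R + r) = 1.63 / (1.63 + 0.695) = 0.7011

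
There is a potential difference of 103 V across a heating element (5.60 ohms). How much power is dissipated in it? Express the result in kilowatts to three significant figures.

Voltage and resistance are given, so P = V²/R is the one-step route.
P = (103 V)² / 5.60 Ω = 1894 W

1.89 kW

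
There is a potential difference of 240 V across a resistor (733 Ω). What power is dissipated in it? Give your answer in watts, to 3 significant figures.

We know the drop across the element and its resistance — P = V²/R, one step.
P = (240 V)² / 733 Ω = 78.58 W

78.6 W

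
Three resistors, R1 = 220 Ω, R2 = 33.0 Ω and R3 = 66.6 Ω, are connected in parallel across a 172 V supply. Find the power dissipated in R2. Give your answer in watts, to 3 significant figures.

896 W

R2 sits directly across the source, so P = V²/R with V = 172 V.
P_R2 = V² / R2 = (172)² / 33.0 Ω = 896.5 W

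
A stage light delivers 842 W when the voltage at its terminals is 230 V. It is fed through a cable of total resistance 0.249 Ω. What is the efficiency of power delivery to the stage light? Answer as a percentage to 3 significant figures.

I = P / V = 842 / 230 = 3.661 A through the cable.
P_line = I² R_line = (3.661)² × 0.249 = 3.337 W
P_source = P_load + P_line = 842.0 + 3.337 = 845.3 W
η = P_load / P_source = 842.0 / 845.3 = 0.9961

99.6 %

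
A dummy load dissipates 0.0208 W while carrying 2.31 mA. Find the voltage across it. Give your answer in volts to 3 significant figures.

From P = V I = I²R = V²/R, with the two given quantities we get V = P / I.
V = 0.0208 / 0.002310 = 9.004 V

9.00 V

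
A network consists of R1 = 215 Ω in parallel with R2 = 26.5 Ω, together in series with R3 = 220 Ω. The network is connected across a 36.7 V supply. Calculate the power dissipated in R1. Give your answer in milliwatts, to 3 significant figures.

58.8 mW

Reduce the parallel combination to a single R_p; the circuit then becomes R_p in series with the remaining resistor.
R_p = (215×26.5)/(215+26.5) = 23.59 Ω
R_total = R_p + 220 = 23.59 + 220 = 243.6 Ω
I = V / R_total = 36.7 / 243.6 = 0.1507 A
Voltage across the parallel pair: V_p = I × R_p = 0.1507 × 23.59 = 3.554 V
R1 sits across V_p; its power is V_p²/R.
P_R1 = (3.554)² / 215 = 0.05876 W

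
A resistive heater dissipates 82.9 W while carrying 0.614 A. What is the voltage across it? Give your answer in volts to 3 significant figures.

Rearranging the power relation for the two known quantities gives V = P / I.
V = 82.9 / 0.6140 = 135.0 V

135 V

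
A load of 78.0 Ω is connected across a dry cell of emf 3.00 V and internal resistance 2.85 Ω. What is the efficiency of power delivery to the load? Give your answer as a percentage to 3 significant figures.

η = P_load/(P_load+P_int) = I²R/(I²R+I²r) = R/(R+r) — the I² cancels for series elements.
η = R / (R + r) = 78.0 / (78.0 + 2.85) = 0.9647

96.5 %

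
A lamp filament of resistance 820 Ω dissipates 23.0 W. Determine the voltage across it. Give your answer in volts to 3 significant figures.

Rearranging the power relation for the two known quantities gives V = √(P R).
V = √(23.0 × 820) = 137.3 V

137 V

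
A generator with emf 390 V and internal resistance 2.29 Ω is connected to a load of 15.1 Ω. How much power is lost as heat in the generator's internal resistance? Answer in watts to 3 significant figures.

The internal resistance carries the same current as the load; P_int = I²r.
I = ε / (r + R) = 390 / (2.29 + 15.1) = 22.43 A
P_int = I² r = (22.43)² × 2.29 = 1152 W

1150 W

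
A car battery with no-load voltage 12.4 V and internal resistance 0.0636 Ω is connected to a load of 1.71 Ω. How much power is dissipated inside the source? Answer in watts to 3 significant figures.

r is in series with the load, so it carries the full circuit current — the loss in it is I²r.
I = ε / (r + R) = 12.4 / (0.0636 + 1.71) = 6.991 A
P_int = I² r = (6.991)² × 0.0636 = 3.109 W

3.11 W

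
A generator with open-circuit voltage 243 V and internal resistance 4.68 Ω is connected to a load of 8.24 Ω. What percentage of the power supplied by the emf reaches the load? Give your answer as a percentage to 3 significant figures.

The source delivers εI, of which I²R reaches the load and I²r is lost; since I is common, η = R/(R+r).
η = R / (R + r) = 8.24 / (8.24 + 4.68) = 0.6378

63.8 %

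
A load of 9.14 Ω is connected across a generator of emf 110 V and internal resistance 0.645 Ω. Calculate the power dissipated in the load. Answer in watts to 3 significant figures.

The internal resistance and the load are in series, so the same I flows through both; get I from ε/(r+R), then I²R for the load.
I = ε / (r + R) = 110 / (0.645 + 9.14) = 11.24 A
P_load = I² R = (11.24)² × 9.14 = 1155 W

1160 W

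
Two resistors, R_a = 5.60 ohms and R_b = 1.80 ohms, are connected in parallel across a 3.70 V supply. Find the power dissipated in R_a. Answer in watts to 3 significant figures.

Parallel branches share the same voltage; P = V²/R gives the branch power in one step.
P_R_a = V² / R_a = (3.70)² / 5.60 Ω = 2.445 W

2.44 W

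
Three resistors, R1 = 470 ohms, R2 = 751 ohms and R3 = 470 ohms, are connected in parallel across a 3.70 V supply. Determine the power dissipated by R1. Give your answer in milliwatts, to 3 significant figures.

R1 sits directly across the source, so P = V²/R with V = 3.70 V.
P_R1 = V² / R1 = (3.70)² / 470 Ω = 0.02913 W

29.1 mW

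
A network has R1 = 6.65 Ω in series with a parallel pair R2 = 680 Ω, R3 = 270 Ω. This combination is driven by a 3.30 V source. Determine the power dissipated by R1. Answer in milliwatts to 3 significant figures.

1.81 mW

First combine the parallel branches into one equivalent R_p, then R1 + R_p is a series pair.
R_p = (680×270)/(680+270) = 193.3 Ω
R_total = 6.65 + 193.3 = 199.9 Ω
I = V / R_total = 3.30 / 199.9 = 0.01651 A
The full supply current passes through R1: P = I²R.
P_R1 = (0.01651)² × 6.65 = 0.001812 W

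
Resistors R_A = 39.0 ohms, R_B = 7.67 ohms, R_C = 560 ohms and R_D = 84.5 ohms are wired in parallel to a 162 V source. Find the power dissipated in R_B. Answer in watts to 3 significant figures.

Each parallel branch sees the full supply voltage, so P = V²/R applies directly to the target branch.
P_R_B = V² / R_B = (162)² / 7.67 Ω = 3422 W

3420 W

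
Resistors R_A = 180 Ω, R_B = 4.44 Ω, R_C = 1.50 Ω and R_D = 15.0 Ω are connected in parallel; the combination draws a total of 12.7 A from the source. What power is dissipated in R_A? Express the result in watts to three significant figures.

Parallel branches share V, not I — compute V via R_eq, then use V²/R for the target branch.
1/R_eq = 1/180 + 1/4.44 + 1/1.50 + 1/15.0 ⇒ R_eq = 1.037 Ω
V = I_total × R_eq = 12.70 × 1.037 = 13.17 V
P_R_A = V² / R_A = (13.17)² / 180 = 0.9640 W

0.964 W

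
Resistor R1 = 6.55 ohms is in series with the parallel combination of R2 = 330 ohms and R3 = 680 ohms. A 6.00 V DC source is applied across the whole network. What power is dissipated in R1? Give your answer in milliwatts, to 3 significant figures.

First combine the parallel branches into one equivalent R_p, then R1 + R_p is a series pair.
R_p = (330×680)/(330+680) = 222.2 Ω
R_total = 6.55 + 222.2 = 228.7 Ω
I = V / R_total = 6.00 / 228.7 = 0.02623 A
R1 is in the main series path, so its power is I²R1.
P_R1 = (0.02623)² × 6.55 = 0.004507 W

4.51 mW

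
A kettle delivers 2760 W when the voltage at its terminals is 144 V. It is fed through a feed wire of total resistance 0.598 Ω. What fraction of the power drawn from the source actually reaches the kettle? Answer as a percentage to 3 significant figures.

I = P / V = 2760 / 144 = 19.17 A through the feed wire.
P_line = I² R_line = (19.17)² × 0.598 = 219.7 W
P_source = P_load + P_line = 2760 + 219.7 = 2980 W
η = P_load / P_source = 2760 / 2980 = 0.9263

92.6 %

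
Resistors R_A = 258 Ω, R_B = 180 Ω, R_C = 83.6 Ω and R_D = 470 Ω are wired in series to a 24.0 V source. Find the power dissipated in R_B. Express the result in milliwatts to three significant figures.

105 mW

Since the resistors are in series they all carry the loop current I = V/R_total; the power in any one is I²R.
R_total = 258 + 180 + 83.6 + 470 = 991.6 Ω
I = V / R_total = 24.0 / 991.6 = 0.02420 A
P_R_B = I² × R_B = (0.02420)² × 180 = 0.1054 W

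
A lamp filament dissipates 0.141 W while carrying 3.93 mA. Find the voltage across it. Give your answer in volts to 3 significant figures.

From P = V I = I²R = V²/R, with the two given quantities we get V = P / I.
V = 0.141 / 0.003930 = 35.88 V

35.9 V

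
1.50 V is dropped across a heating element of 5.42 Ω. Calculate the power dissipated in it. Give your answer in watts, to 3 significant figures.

0.415 W

V and R are stated; P = V²/R avoids computing the current.
P = (1.50 V)² / 5.42 Ω = 0.4151 W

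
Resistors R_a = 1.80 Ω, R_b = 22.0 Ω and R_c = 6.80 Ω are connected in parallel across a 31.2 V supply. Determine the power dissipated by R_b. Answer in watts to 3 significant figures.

44.2 W

Every branch has 31.2 V across it, so for R_b the power is simply V²/R.
P_R_b = V² / R_b = (31.2)² / 22.0 Ω = 44.25 W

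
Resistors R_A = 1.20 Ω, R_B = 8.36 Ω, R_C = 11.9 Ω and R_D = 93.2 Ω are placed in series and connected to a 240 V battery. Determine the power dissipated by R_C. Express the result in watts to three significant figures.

Since the resistors are in series they all carry the loop current I = V/R_total; the power in any one is I²R.
R_total = 1.20 + 8.36 + 11.9 + 93.2 = 114.7 Ω
I = V / R_total = 240 / 114.7 = 2.093 A
P_R_C = I² × R_C = (2.093)² × 11.9 = 52.14 W

52.1 W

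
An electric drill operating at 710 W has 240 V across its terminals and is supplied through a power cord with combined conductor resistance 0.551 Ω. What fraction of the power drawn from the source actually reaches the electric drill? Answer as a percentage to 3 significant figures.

I = P / V = 710 / 240 = 2.958 A through the power cord.
P_line = I² R_line = (2.958)² × 0.551 = 4.822 W
P_source = P_load + P_line = 710.0 + 4.822 = 714.8 W
η = P_load / P_source = 710.0 / 714.8 = 0.9933

99.3 %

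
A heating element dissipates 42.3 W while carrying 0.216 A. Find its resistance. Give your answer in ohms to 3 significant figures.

Rearranging the power relation for the two known quantities gives R = P / I².
R = 42.3 / (0.2160)² = 906.6 Ω

907 Ω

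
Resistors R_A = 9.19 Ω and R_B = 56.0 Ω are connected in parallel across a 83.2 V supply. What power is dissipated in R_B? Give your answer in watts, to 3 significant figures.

124 W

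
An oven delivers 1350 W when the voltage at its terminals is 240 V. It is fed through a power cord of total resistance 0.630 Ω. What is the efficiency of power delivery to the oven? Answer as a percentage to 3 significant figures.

98.5 %

I = P / V = 1350 / 240 = 5.625 A through the power cord.
P_line = I² R_line = (5.625)² × 0.630 = 19.93 W
P_source = P_load + P_line = 1350 + 19.93 = 1370 W
η = P_load / P_source = 1350 / 1370 = 0.9854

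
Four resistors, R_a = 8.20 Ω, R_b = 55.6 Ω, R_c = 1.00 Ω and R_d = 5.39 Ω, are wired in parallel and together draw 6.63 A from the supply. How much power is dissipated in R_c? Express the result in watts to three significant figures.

The branches share the same voltage, but only the total current is given — find V from the equivalent resistance first.
1/R_eq = 1/8.20 + 1/55.6 + 1/1.00 + 1/5.39 ⇒ R_eq = 0.7545 Ω
V = I_total × R_eq = 6.630 × 0.7545 = 5.002 V
P_R_c = V² / R_c = (5.002)² / 1.00 = 25.02 W

25.0 W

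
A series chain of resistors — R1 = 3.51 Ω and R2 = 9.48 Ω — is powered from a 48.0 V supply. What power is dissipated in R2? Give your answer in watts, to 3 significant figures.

129 W

Since the resistors are in series they all carry the loop current I = V/R_total; the power in any one is I²R.
R_total = 3.51 + 9.48 = 12.99 Ω
I = V / R_total = 48.0 / 12.99 = 3.695 A
P_R2 = I² × R2 = (3.695)² × 9.48 = 129.4 W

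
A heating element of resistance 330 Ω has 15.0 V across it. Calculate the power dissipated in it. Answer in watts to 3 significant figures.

0.682 W

V and R are stated; P = V²/R avoids computing the current.
P = (15.0 V)² / 330 Ω = 0.6818 W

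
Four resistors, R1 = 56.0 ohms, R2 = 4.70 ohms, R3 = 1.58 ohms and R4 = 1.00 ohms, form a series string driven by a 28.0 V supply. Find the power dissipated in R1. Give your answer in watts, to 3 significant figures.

11.0 W

Series elements share the same current, so find I first, then use P = I²R.
R_total = 56.0 + 4.70 + 1.58 + 1.00 = 63.28 Ω
I = V / R_total = 28.0 / 63.28 = 0.4425 A
P_R1 = I² × R1 = (0.4425)² × 56.0 = 10.96 W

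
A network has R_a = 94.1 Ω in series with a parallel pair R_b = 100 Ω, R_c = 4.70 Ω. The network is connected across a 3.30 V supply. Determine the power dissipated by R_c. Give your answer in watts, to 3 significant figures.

0.00480 W

Reduce the parallel pair to R_p first; the network is then a simple series string.
R_p = (100×4.70)/(100+4.70) = 4.489 Ω
R_total = 94.1 + 4.489 = 98.59 Ω
I = V / R_total = 3.30 / 98.59 = 0.03347 A
Voltage across the parallel pair: V_p = I × R_p = 0.03347 × 4.489 = 0.1503 V
R_c is across V_p, so use P = V²/R for that branch.
P_R_c = (0.1503)² / 4.70 = 0.004804 W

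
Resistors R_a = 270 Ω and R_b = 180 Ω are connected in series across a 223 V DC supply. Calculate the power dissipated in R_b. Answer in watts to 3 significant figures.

Every series element carries the same I. Get I from the total resistance, then P = I² × R_b.
R_total = 270 + 180 = 450.0 Ω
I = V / R_total = 223 / 450.0 = 0.4956 A
P_R_b = I² × R_b = (0.4956)² × 180 = 44.20 W

44.2 W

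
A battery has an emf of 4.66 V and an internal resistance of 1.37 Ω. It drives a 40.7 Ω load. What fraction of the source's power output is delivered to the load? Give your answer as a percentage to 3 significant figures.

96.7 %

Both r and R carry the same current, so the power split is just the resistance split: η = R/(R+r).
η = R / (R + r) = 40.7 / (40.7 + 1.37) = 0.9674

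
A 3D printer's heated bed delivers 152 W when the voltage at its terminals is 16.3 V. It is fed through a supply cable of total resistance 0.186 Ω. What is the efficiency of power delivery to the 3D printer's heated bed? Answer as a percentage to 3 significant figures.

90.4 %

I = P / V = 152 / 16.3 = 9.325 A through the supply cable.
P_line = I² R_line = (9.325)² × 0.186 = 16.17 W
P_source = P_load + P_line = 152.0 + 16.17 = 168.2 W
η = P_load / P_source = 152.0 / 168.2 = 0.9038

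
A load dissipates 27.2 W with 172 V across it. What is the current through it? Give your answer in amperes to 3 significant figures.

0.158 A

From P = V I = I²R = V²/R, with the two given quantities we get I = P / V.
I = 27.2 / 172 = 0.1581 A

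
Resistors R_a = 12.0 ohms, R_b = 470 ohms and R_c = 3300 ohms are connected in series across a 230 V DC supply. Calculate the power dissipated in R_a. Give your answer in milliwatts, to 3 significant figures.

Since the resistors are in series they all carry the loop current I = V/R_total; the power in any one is I²R.
R_total = 12.0 + 470 + 3300 = 3782 Ω
I = V / R_total = 230 / 3782 = 0.06081 A
P_R_a = I² × R_a = (0.06081)² × 12.0 = 0.04438 W

44.4 mW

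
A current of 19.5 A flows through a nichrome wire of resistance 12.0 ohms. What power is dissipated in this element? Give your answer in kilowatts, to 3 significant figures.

4.56 kW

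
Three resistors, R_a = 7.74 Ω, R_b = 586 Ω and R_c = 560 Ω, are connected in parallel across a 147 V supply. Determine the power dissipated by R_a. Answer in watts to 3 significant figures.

2790 W

Every branch has 147 V across it, so for R_a the power is simply V²/R.
P_R_a = V² / R_a = (147)² / 7.74 Ω = 2792 W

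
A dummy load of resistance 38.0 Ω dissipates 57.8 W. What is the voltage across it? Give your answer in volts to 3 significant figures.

46.9 V

The two known quantities fix the third via V = √(P R).
V = √(57.8 × 38.0) = 46.87 V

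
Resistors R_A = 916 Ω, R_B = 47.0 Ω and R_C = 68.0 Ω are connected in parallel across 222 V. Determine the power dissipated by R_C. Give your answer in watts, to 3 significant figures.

725 W

The supply voltage appears across each parallel branch — just use P = V²/R_C.
P_R_C = V² / R_C = (222)² / 68.0 Ω = 724.8 W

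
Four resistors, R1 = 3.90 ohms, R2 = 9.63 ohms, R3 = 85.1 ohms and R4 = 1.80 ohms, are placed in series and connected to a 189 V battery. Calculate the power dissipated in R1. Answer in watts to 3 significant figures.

13.8 W

Series elements share the same current, so find I first, then use P = I²R.
R_total = 3.90 + 9.63 + 85.1 + 1.80 = 100.4 Ω
I = V / R_total = 189 / 100.4 = 1.882 A
P_R1 = I² × R1 = (1.882)² × 3.90 = 13.81 W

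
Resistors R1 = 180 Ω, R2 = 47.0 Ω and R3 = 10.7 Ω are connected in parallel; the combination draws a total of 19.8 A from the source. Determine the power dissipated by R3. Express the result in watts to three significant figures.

The branches share the same voltage, but only the total current is given — find V from the equivalent resistance first.
1/R_eq = 1/180 + 1/47.0 + 1/10.7 ⇒ R_eq = 8.313 Ω
V = I_total × R_eq = 19.80 × 8.313 = 164.6 V
P_R3 = V² / R3 = (164.6)² / 10.7 = 2532 W

2530 W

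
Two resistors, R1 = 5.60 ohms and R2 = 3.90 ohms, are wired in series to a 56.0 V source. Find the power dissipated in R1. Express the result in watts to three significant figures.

The current is common to all series resistors; compute it, then apply P = I²R for the target.
R_total = 5.60 + 3.90 = 9.500 Ω
I = V / R_total = 56.0 / 9.500 = 5.895 A
P_R1 = I² × R1 = (5.895)² × 5.60 = 194.6 W

195 W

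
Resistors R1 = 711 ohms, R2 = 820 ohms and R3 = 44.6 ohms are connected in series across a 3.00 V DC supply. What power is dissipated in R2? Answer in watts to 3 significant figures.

0.00297 W

Since the resistors are in series they all carry the loop current I = V/R_total; the power in any one is I²R.
R_total = 711 + 820 + 44.6 = 1576 Ω
I = V / R_total = 3.00 / 1576 = 0.001904 A
P_R2 = I² × R2 = (0.001904)² × 820 = 0.002973 W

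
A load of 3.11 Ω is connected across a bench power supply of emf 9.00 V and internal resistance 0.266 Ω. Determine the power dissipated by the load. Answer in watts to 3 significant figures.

The internal resistance and the load are in series, so the same I flows through both; get I from ε/(r+R), then I²R for the load.
I = ε / (r + R) = 9.00 / (0.266 + 3.11) = 2.666 A
P_load = I² R = (2.666)² × 3.11 = 22.10 W

22.1 W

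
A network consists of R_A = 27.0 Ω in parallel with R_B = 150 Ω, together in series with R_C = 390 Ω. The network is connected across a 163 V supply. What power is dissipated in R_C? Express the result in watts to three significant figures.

60.8 W

Collapse the R_A‖R_B pair into one equivalent R_p; then R_p and R_C form a series string.
R_p = (27.0×150)/(27.0+150) = 22.88 Ω
R_total = R_p + 390 = 22.88 + 390 = 412.9 Ω
I = V / R_total = 163 / 412.9 = 0.3948 A
R_C is the series element, so its power is I²R.
P_R_C = (0.3948)² × 390 = 60.78 W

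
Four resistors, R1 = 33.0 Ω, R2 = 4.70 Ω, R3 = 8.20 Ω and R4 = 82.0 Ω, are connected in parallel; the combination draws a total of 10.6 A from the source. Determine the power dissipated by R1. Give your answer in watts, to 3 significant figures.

23.9 W

The branches share the same voltage, but only the total current is given — find V from the equivalent resistance first.
1/R_eq = 1/33.0 + 1/4.70 + 1/8.20 + 1/82.0 ⇒ R_eq = 2.651 Ω
V = I_total × R_eq = 10.60 × 2.651 = 28.10 V
P_R1 = V² / R1 = (28.10)² / 33.0 = 23.93 W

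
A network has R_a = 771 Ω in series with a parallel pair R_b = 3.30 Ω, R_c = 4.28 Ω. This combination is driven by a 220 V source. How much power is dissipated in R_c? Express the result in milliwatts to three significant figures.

Reduce the parallel pair to R_p first; the network is then a simple series string.
R_p = (3.30×4.28)/(3.30+4.28) = 1.863 Ω
R_total = 771 + 1.863 = 772.9 Ω
I = V / R_total = 220 / 772.9 = 0.2847 A
Voltage across the parallel pair: V_p = I × R_p = 0.2847 × 1.863 = 0.5304 V
R_c sees V_p directly, so P = V_p² / R_c.
P_R_c = (0.5304)² / 4.28 = 0.06573 W

65.7 mW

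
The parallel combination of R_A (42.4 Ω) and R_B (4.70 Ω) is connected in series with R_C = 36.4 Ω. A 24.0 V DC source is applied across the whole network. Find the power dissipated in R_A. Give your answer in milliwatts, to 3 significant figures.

Reduce the parallel combination to a single R_p; the circuit then becomes R_p in series with the remaining resistor.
R_p = (42.4×4.70)/(42.4+4.70) = 4.231 Ω
R_total = R_p + 36.4 = 4.231 + 36.4 = 40.63 Ω
I = V / R_total = 24.0 / 40.63 = 0.5907 A
Voltage across the parallel pair: V_p = I × R_p = 0.5907 × 4.231 = 2.499 V
R_A sits across V_p; its power is V_p²/R.
P_R_A = (2.499)² / 42.4 = 0.1473 W

147 mW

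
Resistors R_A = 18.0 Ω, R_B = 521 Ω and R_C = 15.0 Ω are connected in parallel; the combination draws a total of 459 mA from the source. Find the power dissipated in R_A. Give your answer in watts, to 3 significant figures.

Parallel branches share V, not I — compute V via R_eq, then use V²/R for the target branch.
1/R_eq = 1/18.0 + 1/521 + 1/15.0 ⇒ R_eq = 8.055 Ω
V = I_total × R_eq = 0.4590 × 8.055 = 3.697 V
P_R_A = V² / R_A = (3.697)² / 18.0 = 0.7595 W

0.759 W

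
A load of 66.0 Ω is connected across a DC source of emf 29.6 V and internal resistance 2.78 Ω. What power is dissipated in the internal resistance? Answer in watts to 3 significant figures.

The internal resistance carries the same current as the load; P_int = I²r.
I = ε / (r + R) = 29.6 / (2.78 + 66.0) = 0.4304 A
P_int = I² r = (0.4304)² × 2.78 = 0.5149 W

0.515 W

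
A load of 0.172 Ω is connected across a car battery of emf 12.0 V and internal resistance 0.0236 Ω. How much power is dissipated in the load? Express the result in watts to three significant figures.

Load and internal resistance form a series loop — compute the loop current, then the load power via I²R.
I = ε / (r + R) = 12.0 / (0.0236 + 0.172) = 61.35 A
P_load = I² R = (61.35)² × 0.172 = 647.4 W

647 W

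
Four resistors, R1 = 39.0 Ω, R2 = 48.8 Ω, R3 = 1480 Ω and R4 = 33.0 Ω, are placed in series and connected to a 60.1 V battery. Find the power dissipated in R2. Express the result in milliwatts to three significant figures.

Since the resistors are in series they all carry the loop current I = V/R_total; the power in any one is I²R.
R_total = 39.0 + 48.8 + 1480 + 33.0 = 1601 Ω
I = V / R_total = 60.1 / 1601 = 0.03754 A
P_R2 = I² × R2 = (0.03754)² × 48.8 = 0.06879 W

68.8 mW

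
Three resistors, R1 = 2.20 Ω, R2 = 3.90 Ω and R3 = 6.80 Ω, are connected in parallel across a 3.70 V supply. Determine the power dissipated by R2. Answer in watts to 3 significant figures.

3.51 W

Every branch has 3.70 V across it, so for R2 the power is simply V²/R.
P_R2 = V² / R2 = (3.70)² / 3.90 Ω = 3.510 W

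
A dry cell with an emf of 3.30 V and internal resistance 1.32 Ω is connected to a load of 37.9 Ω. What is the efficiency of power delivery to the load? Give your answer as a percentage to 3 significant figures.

96.6 %

The source delivers εI, of which I²R reaches the load and I²r is lost; since I is common, η = R/(R+r).
η = R / (R + r) = 37.9 / (37.9 + 1.32) = 0.9663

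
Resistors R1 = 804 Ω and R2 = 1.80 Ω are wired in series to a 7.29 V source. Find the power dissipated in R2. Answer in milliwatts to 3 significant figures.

0.147 mW

Every series element carries the same I. Get I from the total resistance, then P = I² × R2.
R_total = 804 + 1.80 = 805.8 Ω
I = V / R_total = 7.29 / 805.8 = 0.009047 A
P_R2 = I² × R2 = (0.009047)² × 1.80 = 0.0001473 W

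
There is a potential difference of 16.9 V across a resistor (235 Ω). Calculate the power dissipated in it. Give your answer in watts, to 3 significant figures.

1.22 W

With V across and R both known, P = V²/R gives the dissipation directly.
P = (16.9 V)² / 235 Ω = 1.215 W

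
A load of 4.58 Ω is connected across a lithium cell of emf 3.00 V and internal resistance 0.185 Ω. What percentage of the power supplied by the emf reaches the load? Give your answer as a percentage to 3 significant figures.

Both r and R carry the same current, so the power split is just the resistance split: η = R/(R+r).
η = R / (R + r) = 4.58 / (4.58 + 0.185) = 0.9612

96.1 %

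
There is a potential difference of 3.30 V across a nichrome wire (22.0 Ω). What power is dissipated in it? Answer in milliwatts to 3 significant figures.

495 mW

V and R are stated; P = V²/R avoids computing the current.
P = (3.30 V)² / 22.0 Ω = 0.4950 W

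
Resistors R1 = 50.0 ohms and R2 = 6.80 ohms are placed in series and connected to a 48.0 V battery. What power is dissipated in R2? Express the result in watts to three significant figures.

Since the resistors are in series they all carry the loop current I = V/R_total; the power in any one is I²R.
R_total = 50.0 + 6.80 = 56.80 Ω
I = V / R_total = 48.0 / 56.80 = 0.8451 A
P_R2 = I² × R2 = (0.8451)² × 6.80 = 4.856 W

4.86 W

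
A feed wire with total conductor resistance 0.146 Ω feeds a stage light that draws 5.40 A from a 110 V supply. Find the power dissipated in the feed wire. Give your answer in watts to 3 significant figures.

4.26 W

The feed wire is a series resistance carrying the load current; its dissipation is I²R_line.
The feed wire carries the full 5.40 A.
P_line = I² R_line = (5.400)² × 0.146 = 4.257 W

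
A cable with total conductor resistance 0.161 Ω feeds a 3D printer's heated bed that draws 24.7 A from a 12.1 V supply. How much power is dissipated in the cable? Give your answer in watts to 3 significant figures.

The cable is a series resistance carrying the load current; its dissipation is I²R_line.
The cable carries the full 24.7 A.
P_line = I² R_line = (24.70)² × 0.161 = 98.22 W

98.2 W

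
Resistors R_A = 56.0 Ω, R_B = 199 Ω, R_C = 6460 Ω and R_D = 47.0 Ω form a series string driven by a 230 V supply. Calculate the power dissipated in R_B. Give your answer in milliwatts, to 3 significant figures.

The current is common to all series resistors; compute it, then apply P = I²R for the target.
R_total = 56.0 + 199 + 6460 + 47.0 = 6762 Ω
I = V / R_total = 230 / 6762 = 0.03401 A
P_R_B = I² × R_B = (0.03401)² × 199 = 0.2302 W

230 mW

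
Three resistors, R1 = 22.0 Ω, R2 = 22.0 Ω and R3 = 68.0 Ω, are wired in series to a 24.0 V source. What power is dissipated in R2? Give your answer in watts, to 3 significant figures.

1.01 W

The current is common to all series resistors; compute it, then apply P = I²R for the target.
R_total = 22.0 + 22.0 + 68.0 = 112.0 Ω
I = V / R_total = 24.0 / 112.0 = 0.2143 A
P_R2 = I² × R2 = (0.2143)² × 22.0 = 1.010 W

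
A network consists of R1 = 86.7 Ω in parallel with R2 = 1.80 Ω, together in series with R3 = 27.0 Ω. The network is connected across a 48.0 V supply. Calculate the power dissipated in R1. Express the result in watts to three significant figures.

0.0999 W

First find R_p for the parallel pair, then treat R_p + R3 as a series loop.
R_p = (86.7×1.80)/(86.7+1.80) = 1.763 Ω
R_total = R_p + 27.0 = 1.763 + 27.0 = 28.76 Ω
I = V / R_total = 48.0 / 28.76 = 1.669 A
Voltage across the parallel pair: V_p = I × R_p = 1.669 × 1.763 = 2.943 V
R1 has V_p across it, so P = V_p²/R1.
P_R1 = (2.943)² / 86.7 = 0.09988 W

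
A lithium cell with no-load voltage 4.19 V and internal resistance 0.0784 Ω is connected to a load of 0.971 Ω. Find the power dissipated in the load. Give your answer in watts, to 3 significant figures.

15.5 W

Find the circuit current first, then P = I²R for the load (series elements share I).
I = ε / (r + R) = 4.19 / (0.0784 + 0.971) = 3.993 A
P_load = I² R = (3.993)² × 0.971 = 15.48 W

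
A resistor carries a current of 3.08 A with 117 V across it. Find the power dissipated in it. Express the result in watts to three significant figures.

With V and I both given, power follows immediately from P = V I.
P = 117 V × 3.080 A = 360.4 W

360 W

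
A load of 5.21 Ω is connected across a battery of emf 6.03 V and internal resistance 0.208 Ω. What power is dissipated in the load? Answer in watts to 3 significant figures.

Find the circuit current first, then P = I²R for the load (series elements share I).
I = ε / (r + R) = 6.03 / (0.208 + 5.21) = 1.113 A
P_load = I² R = (1.113)² × 5.21 = 6.453 W

6.45 W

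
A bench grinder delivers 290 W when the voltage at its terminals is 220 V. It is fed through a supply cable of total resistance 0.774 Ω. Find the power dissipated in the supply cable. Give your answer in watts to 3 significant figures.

1.34 W

Only the current and the line resistance are needed for the I²R loss.
I = P / V = 290 / 220 = 1.318 A through the supply cable.
P_line = I² R_line = (1.318)² × 0.774 = 1.345 W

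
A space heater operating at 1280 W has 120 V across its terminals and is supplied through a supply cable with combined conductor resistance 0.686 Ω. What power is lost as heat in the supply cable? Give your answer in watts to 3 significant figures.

78.1 W

Line loss is just I²R for the cable — we know both I and R_line directly.
I = P / V = 1280 / 120 = 10.67 A through the supply cable.
P_line = I² R_line = (10.67)² × 0.686 = 78.05 W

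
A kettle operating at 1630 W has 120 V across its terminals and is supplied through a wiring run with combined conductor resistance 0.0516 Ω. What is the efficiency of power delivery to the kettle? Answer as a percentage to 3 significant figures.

I = P / V = 1630 / 120 = 13.58 A through the wiring run.
P_line = I² R_line = (13.58)² × 0.0516 = 9.521 W
P_source = P_load + P_line = 1630 + 9.521 = 1640 W
η = P_load / P_source = 1630 / 1640 = 0.9942

99.4 %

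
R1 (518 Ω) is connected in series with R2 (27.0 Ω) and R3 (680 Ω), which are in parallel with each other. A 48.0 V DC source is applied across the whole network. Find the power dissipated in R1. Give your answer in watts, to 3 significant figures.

Collapse R2‖R3 to a single equivalent, reducing the network to two series elements.
R_p = (27.0×680)/(27.0+680) = 25.97 Ω
R_total = 518 + 25.97 = 544.0 Ω
I = V / R_total = 48.0 / 544.0 = 0.08824 A
R1 is in the main series path, so its power is I²R1.
P_R1 = (0.08824)² × 518 = 4.033 W

4.03 W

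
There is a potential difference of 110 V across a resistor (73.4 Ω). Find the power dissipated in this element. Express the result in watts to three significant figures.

V and R are stated; P = V²/R avoids computing the current.
P = (110 V)² / 73.4 Ω = 164.9 W

165 W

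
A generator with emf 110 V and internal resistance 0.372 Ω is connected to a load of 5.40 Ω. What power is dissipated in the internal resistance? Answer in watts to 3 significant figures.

135 W

Internal loss is I²r, with I set by the total series resistance r+R.
I = ε / (r + R) = 110 / (0.372 + 5.40) = 19.06 A
P_int = I² r = (19.06)² × 0.372 = 135.1 W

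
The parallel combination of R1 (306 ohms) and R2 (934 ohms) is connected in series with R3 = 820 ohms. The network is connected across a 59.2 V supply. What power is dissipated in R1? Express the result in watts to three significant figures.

0.551 W

Combine R1 and R2 into their parallel equivalent first, reducing the network to two series resistors.
R_p = (306×934)/(306+934) = 230.5 Ω
R_total = R_p + 820 = 230.5 + 820 = 1050 Ω
I = V / R_total = 59.2 / 1050 = 0.05635 A
Voltage across the parallel pair: V_p = I × R_p = 0.05635 × 230.5 = 12.99 V
Use P = V²/R for R1 with V = V_p.
P_R1 = (12.99)² / 306 = 0.5514 W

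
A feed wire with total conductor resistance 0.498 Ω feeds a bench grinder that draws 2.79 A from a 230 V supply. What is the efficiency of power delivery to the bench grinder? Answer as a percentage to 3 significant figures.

The feed wire carries the full 2.79 A.
P_line = I² R_line = (2.790)² × 0.498 = 3.876 W
P_source = V I = 230 × 2.790 = 641.7 W; P_load = 637.8 W
η = P_load / P_source = 637.8 / 641.7 = 0.9940

99.4 %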